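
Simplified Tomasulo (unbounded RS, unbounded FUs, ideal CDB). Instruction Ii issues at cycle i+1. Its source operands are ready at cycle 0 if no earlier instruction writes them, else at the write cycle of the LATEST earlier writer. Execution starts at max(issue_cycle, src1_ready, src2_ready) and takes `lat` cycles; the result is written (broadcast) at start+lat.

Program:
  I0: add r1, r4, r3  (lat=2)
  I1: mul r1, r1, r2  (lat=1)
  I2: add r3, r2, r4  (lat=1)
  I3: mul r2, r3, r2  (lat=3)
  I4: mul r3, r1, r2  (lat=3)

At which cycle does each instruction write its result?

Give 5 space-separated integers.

I0 add r1: issue@1 deps=(None,None) exec_start@1 write@3
I1 mul r1: issue@2 deps=(0,None) exec_start@3 write@4
I2 add r3: issue@3 deps=(None,None) exec_start@3 write@4
I3 mul r2: issue@4 deps=(2,None) exec_start@4 write@7
I4 mul r3: issue@5 deps=(1,3) exec_start@7 write@10

Answer: 3 4 4 7 10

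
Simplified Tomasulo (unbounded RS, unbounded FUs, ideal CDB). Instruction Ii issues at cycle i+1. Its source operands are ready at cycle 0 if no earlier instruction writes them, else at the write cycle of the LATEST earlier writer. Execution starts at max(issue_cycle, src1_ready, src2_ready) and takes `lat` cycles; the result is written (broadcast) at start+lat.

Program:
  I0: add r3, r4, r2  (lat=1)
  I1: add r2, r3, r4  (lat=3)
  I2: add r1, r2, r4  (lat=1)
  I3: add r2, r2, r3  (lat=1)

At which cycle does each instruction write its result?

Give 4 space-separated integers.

Answer: 2 5 6 6

Derivation:
I0 add r3: issue@1 deps=(None,None) exec_start@1 write@2
I1 add r2: issue@2 deps=(0,None) exec_start@2 write@5
I2 add r1: issue@3 deps=(1,None) exec_start@5 write@6
I3 add r2: issue@4 deps=(1,0) exec_start@5 write@6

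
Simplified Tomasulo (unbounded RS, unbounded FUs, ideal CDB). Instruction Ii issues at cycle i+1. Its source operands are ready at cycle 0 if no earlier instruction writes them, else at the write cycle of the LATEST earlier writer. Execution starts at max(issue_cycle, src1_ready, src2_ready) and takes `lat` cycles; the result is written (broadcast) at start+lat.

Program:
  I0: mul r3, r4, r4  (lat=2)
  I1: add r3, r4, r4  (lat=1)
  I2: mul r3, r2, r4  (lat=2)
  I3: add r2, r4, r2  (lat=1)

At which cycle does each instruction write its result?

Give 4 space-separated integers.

Answer: 3 3 5 5

Derivation:
I0 mul r3: issue@1 deps=(None,None) exec_start@1 write@3
I1 add r3: issue@2 deps=(None,None) exec_start@2 write@3
I2 mul r3: issue@3 deps=(None,None) exec_start@3 write@5
I3 add r2: issue@4 deps=(None,None) exec_start@4 write@5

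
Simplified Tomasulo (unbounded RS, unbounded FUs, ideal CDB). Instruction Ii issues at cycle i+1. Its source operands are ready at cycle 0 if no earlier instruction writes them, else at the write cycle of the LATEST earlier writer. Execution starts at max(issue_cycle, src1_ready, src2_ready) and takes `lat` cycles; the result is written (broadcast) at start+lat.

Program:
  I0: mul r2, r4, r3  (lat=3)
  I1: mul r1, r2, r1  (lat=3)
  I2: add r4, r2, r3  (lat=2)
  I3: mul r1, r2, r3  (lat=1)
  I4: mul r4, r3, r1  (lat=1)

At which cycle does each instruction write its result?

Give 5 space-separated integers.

I0 mul r2: issue@1 deps=(None,None) exec_start@1 write@4
I1 mul r1: issue@2 deps=(0,None) exec_start@4 write@7
I2 add r4: issue@3 deps=(0,None) exec_start@4 write@6
I3 mul r1: issue@4 deps=(0,None) exec_start@4 write@5
I4 mul r4: issue@5 deps=(None,3) exec_start@5 write@6

Answer: 4 7 6 5 6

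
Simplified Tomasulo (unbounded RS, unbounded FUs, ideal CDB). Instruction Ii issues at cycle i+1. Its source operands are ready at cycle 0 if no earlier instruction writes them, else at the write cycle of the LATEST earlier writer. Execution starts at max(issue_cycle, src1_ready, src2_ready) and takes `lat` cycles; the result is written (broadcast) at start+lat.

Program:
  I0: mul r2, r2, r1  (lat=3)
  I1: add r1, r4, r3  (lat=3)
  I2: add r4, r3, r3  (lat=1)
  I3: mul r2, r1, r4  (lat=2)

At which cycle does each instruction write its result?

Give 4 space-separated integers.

Answer: 4 5 4 7

Derivation:
I0 mul r2: issue@1 deps=(None,None) exec_start@1 write@4
I1 add r1: issue@2 deps=(None,None) exec_start@2 write@5
I2 add r4: issue@3 deps=(None,None) exec_start@3 write@4
I3 mul r2: issue@4 deps=(1,2) exec_start@5 write@7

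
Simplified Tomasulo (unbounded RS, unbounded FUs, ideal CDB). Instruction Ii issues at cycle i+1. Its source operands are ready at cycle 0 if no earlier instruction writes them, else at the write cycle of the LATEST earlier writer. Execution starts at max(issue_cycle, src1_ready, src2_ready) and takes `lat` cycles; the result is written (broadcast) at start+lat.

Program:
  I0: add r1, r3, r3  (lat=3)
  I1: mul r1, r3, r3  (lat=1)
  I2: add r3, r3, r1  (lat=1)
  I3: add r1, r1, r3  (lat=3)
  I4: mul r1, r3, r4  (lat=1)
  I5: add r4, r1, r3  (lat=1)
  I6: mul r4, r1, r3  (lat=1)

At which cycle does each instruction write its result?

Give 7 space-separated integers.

I0 add r1: issue@1 deps=(None,None) exec_start@1 write@4
I1 mul r1: issue@2 deps=(None,None) exec_start@2 write@3
I2 add r3: issue@3 deps=(None,1) exec_start@3 write@4
I3 add r1: issue@4 deps=(1,2) exec_start@4 write@7
I4 mul r1: issue@5 deps=(2,None) exec_start@5 write@6
I5 add r4: issue@6 deps=(4,2) exec_start@6 write@7
I6 mul r4: issue@7 deps=(4,2) exec_start@7 write@8

Answer: 4 3 4 7 6 7 8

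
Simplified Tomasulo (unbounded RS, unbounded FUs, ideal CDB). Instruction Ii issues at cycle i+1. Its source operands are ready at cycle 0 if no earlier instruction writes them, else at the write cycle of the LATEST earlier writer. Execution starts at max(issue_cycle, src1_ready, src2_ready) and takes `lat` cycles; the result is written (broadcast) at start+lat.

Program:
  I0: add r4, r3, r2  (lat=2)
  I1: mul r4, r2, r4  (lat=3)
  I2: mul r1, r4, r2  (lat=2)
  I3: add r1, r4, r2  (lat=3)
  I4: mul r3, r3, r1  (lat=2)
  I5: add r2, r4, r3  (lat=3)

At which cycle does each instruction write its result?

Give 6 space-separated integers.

I0 add r4: issue@1 deps=(None,None) exec_start@1 write@3
I1 mul r4: issue@2 deps=(None,0) exec_start@3 write@6
I2 mul r1: issue@3 deps=(1,None) exec_start@6 write@8
I3 add r1: issue@4 deps=(1,None) exec_start@6 write@9
I4 mul r3: issue@5 deps=(None,3) exec_start@9 write@11
I5 add r2: issue@6 deps=(1,4) exec_start@11 write@14

Answer: 3 6 8 9 11 14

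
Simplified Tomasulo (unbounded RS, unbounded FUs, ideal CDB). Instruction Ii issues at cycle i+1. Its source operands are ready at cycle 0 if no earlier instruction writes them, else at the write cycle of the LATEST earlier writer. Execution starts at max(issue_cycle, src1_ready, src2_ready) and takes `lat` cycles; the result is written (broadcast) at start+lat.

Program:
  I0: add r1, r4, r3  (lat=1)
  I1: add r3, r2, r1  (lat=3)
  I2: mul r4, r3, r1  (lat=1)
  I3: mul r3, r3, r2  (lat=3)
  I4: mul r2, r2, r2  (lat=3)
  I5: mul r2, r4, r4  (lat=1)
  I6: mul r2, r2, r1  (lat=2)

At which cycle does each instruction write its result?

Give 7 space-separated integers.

Answer: 2 5 6 8 8 7 9

Derivation:
I0 add r1: issue@1 deps=(None,None) exec_start@1 write@2
I1 add r3: issue@2 deps=(None,0) exec_start@2 write@5
I2 mul r4: issue@3 deps=(1,0) exec_start@5 write@6
I3 mul r3: issue@4 deps=(1,None) exec_start@5 write@8
I4 mul r2: issue@5 deps=(None,None) exec_start@5 write@8
I5 mul r2: issue@6 deps=(2,2) exec_start@6 write@7
I6 mul r2: issue@7 deps=(5,0) exec_start@7 write@9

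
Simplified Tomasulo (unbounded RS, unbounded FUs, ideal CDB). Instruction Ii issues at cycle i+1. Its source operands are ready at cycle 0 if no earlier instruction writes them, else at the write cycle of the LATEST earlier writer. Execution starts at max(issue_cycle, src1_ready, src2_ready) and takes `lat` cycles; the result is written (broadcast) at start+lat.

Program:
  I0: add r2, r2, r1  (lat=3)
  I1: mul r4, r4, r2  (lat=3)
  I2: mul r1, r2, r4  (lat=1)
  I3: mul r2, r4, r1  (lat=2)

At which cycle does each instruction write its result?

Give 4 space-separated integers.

I0 add r2: issue@1 deps=(None,None) exec_start@1 write@4
I1 mul r4: issue@2 deps=(None,0) exec_start@4 write@7
I2 mul r1: issue@3 deps=(0,1) exec_start@7 write@8
I3 mul r2: issue@4 deps=(1,2) exec_start@8 write@10

Answer: 4 7 8 10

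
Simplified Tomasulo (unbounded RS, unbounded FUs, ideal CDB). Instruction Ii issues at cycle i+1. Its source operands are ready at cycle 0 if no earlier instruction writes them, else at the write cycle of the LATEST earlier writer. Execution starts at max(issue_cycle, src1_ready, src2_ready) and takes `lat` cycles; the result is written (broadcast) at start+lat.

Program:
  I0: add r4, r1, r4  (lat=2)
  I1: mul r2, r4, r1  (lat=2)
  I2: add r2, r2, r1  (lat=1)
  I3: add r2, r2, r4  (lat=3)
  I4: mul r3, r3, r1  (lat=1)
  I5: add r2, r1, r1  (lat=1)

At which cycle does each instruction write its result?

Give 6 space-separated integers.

I0 add r4: issue@1 deps=(None,None) exec_start@1 write@3
I1 mul r2: issue@2 deps=(0,None) exec_start@3 write@5
I2 add r2: issue@3 deps=(1,None) exec_start@5 write@6
I3 add r2: issue@4 deps=(2,0) exec_start@6 write@9
I4 mul r3: issue@5 deps=(None,None) exec_start@5 write@6
I5 add r2: issue@6 deps=(None,None) exec_start@6 write@7

Answer: 3 5 6 9 6 7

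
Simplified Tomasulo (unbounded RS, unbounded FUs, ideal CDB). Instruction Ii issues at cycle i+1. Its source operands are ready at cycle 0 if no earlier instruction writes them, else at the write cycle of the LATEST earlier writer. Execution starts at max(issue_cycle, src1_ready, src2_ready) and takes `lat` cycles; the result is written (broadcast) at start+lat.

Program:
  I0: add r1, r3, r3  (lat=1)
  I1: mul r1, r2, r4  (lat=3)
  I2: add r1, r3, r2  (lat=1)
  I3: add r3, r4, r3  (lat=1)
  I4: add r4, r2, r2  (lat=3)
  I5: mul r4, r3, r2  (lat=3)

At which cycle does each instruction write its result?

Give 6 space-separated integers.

I0 add r1: issue@1 deps=(None,None) exec_start@1 write@2
I1 mul r1: issue@2 deps=(None,None) exec_start@2 write@5
I2 add r1: issue@3 deps=(None,None) exec_start@3 write@4
I3 add r3: issue@4 deps=(None,None) exec_start@4 write@5
I4 add r4: issue@5 deps=(None,None) exec_start@5 write@8
I5 mul r4: issue@6 deps=(3,None) exec_start@6 write@9

Answer: 2 5 4 5 8 9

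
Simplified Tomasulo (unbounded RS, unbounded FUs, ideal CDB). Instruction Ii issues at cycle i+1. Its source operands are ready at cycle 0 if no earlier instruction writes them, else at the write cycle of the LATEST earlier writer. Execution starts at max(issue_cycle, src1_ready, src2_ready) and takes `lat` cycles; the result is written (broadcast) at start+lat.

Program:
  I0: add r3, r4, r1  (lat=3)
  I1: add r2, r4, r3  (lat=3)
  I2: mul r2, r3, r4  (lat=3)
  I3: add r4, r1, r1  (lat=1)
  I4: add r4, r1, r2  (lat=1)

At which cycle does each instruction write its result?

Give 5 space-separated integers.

Answer: 4 7 7 5 8

Derivation:
I0 add r3: issue@1 deps=(None,None) exec_start@1 write@4
I1 add r2: issue@2 deps=(None,0) exec_start@4 write@7
I2 mul r2: issue@3 deps=(0,None) exec_start@4 write@7
I3 add r4: issue@4 deps=(None,None) exec_start@4 write@5
I4 add r4: issue@5 deps=(None,2) exec_start@7 write@8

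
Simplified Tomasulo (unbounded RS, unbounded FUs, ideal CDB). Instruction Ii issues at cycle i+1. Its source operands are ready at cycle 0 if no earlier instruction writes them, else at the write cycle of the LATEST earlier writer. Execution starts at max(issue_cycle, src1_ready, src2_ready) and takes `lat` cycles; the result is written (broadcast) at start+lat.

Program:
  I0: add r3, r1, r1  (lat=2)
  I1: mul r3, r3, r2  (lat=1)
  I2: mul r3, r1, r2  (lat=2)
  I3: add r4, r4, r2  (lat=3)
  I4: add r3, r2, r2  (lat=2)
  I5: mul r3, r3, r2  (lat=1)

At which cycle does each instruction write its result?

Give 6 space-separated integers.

I0 add r3: issue@1 deps=(None,None) exec_start@1 write@3
I1 mul r3: issue@2 deps=(0,None) exec_start@3 write@4
I2 mul r3: issue@3 deps=(None,None) exec_start@3 write@5
I3 add r4: issue@4 deps=(None,None) exec_start@4 write@7
I4 add r3: issue@5 deps=(None,None) exec_start@5 write@7
I5 mul r3: issue@6 deps=(4,None) exec_start@7 write@8

Answer: 3 4 5 7 7 8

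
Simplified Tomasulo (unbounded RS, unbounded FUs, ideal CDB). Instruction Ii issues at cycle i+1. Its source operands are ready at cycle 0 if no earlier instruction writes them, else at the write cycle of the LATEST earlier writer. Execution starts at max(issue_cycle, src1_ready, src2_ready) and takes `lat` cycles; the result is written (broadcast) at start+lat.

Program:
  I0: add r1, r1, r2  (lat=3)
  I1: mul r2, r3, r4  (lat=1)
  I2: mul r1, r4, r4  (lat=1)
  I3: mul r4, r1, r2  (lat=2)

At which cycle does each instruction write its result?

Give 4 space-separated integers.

I0 add r1: issue@1 deps=(None,None) exec_start@1 write@4
I1 mul r2: issue@2 deps=(None,None) exec_start@2 write@3
I2 mul r1: issue@3 deps=(None,None) exec_start@3 write@4
I3 mul r4: issue@4 deps=(2,1) exec_start@4 write@6

Answer: 4 3 4 6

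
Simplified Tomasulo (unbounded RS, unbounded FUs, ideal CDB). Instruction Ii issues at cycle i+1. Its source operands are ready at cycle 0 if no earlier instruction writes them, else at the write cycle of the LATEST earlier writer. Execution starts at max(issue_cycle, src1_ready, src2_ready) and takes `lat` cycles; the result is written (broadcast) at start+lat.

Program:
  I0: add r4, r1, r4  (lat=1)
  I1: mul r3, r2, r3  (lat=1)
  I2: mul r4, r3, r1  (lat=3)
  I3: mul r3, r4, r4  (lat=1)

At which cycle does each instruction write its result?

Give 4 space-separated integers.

Answer: 2 3 6 7

Derivation:
I0 add r4: issue@1 deps=(None,None) exec_start@1 write@2
I1 mul r3: issue@2 deps=(None,None) exec_start@2 write@3
I2 mul r4: issue@3 deps=(1,None) exec_start@3 write@6
I3 mul r3: issue@4 deps=(2,2) exec_start@6 write@7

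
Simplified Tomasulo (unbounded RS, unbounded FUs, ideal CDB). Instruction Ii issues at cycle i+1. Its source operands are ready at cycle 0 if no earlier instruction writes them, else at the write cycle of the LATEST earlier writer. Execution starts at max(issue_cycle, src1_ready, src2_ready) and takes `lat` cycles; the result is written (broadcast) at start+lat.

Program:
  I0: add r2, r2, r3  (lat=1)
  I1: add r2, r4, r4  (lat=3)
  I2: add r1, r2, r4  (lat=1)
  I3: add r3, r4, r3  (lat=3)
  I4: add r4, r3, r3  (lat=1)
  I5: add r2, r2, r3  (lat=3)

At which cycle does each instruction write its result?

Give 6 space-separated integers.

I0 add r2: issue@1 deps=(None,None) exec_start@1 write@2
I1 add r2: issue@2 deps=(None,None) exec_start@2 write@5
I2 add r1: issue@3 deps=(1,None) exec_start@5 write@6
I3 add r3: issue@4 deps=(None,None) exec_start@4 write@7
I4 add r4: issue@5 deps=(3,3) exec_start@7 write@8
I5 add r2: issue@6 deps=(1,3) exec_start@7 write@10

Answer: 2 5 6 7 8 10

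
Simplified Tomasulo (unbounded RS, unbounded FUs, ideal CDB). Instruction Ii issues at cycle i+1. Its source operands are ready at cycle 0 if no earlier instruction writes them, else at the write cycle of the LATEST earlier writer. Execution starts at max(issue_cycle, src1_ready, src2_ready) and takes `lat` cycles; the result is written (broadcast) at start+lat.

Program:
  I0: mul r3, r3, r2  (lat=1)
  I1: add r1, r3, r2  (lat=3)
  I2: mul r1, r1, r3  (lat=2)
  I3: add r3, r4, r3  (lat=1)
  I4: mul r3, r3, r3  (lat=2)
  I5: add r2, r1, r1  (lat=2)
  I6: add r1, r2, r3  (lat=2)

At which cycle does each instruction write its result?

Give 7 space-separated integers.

I0 mul r3: issue@1 deps=(None,None) exec_start@1 write@2
I1 add r1: issue@2 deps=(0,None) exec_start@2 write@5
I2 mul r1: issue@3 deps=(1,0) exec_start@5 write@7
I3 add r3: issue@4 deps=(None,0) exec_start@4 write@5
I4 mul r3: issue@5 deps=(3,3) exec_start@5 write@7
I5 add r2: issue@6 deps=(2,2) exec_start@7 write@9
I6 add r1: issue@7 deps=(5,4) exec_start@9 write@11

Answer: 2 5 7 5 7 9 11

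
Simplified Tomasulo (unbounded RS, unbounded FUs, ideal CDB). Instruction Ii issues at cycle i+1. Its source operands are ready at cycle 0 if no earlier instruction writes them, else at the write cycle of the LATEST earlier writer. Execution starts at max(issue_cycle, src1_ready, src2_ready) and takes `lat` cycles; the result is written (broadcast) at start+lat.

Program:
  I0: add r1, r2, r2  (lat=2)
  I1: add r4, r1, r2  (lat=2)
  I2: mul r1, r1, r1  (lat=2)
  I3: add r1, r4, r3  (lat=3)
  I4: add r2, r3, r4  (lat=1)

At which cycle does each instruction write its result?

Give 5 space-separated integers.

I0 add r1: issue@1 deps=(None,None) exec_start@1 write@3
I1 add r4: issue@2 deps=(0,None) exec_start@3 write@5
I2 mul r1: issue@3 deps=(0,0) exec_start@3 write@5
I3 add r1: issue@4 deps=(1,None) exec_start@5 write@8
I4 add r2: issue@5 deps=(None,1) exec_start@5 write@6

Answer: 3 5 5 8 6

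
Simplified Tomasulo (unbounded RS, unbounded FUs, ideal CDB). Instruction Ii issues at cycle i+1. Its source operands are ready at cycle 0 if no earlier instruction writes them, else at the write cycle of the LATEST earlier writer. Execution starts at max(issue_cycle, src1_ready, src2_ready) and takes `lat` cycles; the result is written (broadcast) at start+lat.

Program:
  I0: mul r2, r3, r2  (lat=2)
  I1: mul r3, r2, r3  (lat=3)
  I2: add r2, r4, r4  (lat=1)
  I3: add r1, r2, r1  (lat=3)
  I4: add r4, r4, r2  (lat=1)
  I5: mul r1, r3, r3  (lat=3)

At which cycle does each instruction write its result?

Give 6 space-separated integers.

Answer: 3 6 4 7 6 9

Derivation:
I0 mul r2: issue@1 deps=(None,None) exec_start@1 write@3
I1 mul r3: issue@2 deps=(0,None) exec_start@3 write@6
I2 add r2: issue@3 deps=(None,None) exec_start@3 write@4
I3 add r1: issue@4 deps=(2,None) exec_start@4 write@7
I4 add r4: issue@5 deps=(None,2) exec_start@5 write@6
I5 mul r1: issue@6 deps=(1,1) exec_start@6 write@9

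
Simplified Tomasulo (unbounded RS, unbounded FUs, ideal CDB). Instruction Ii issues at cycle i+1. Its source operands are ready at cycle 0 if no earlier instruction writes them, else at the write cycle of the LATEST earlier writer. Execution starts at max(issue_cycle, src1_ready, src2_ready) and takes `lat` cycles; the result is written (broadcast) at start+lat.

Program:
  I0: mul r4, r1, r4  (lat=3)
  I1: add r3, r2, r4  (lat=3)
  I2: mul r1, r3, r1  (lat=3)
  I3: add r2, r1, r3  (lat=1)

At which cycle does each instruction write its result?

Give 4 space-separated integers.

Answer: 4 7 10 11

Derivation:
I0 mul r4: issue@1 deps=(None,None) exec_start@1 write@4
I1 add r3: issue@2 deps=(None,0) exec_start@4 write@7
I2 mul r1: issue@3 deps=(1,None) exec_start@7 write@10
I3 add r2: issue@4 deps=(2,1) exec_start@10 write@11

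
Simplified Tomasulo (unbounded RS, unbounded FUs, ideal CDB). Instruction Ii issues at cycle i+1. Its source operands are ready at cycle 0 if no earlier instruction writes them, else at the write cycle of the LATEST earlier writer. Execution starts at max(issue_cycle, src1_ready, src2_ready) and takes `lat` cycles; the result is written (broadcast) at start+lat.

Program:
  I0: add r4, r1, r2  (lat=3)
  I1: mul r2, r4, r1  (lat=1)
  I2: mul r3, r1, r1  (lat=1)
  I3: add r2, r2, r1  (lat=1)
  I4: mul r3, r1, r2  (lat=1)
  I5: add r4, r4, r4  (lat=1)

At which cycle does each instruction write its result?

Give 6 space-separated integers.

I0 add r4: issue@1 deps=(None,None) exec_start@1 write@4
I1 mul r2: issue@2 deps=(0,None) exec_start@4 write@5
I2 mul r3: issue@3 deps=(None,None) exec_start@3 write@4
I3 add r2: issue@4 deps=(1,None) exec_start@5 write@6
I4 mul r3: issue@5 deps=(None,3) exec_start@6 write@7
I5 add r4: issue@6 deps=(0,0) exec_start@6 write@7

Answer: 4 5 4 6 7 7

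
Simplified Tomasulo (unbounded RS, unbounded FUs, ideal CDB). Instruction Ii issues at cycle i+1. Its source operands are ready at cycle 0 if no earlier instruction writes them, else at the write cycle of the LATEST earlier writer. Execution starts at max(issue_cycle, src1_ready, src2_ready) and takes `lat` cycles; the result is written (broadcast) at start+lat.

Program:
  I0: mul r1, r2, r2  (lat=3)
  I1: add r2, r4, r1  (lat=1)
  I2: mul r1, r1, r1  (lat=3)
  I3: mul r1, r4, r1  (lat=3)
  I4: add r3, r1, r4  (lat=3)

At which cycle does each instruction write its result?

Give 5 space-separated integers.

Answer: 4 5 7 10 13

Derivation:
I0 mul r1: issue@1 deps=(None,None) exec_start@1 write@4
I1 add r2: issue@2 deps=(None,0) exec_start@4 write@5
I2 mul r1: issue@3 deps=(0,0) exec_start@4 write@7
I3 mul r1: issue@4 deps=(None,2) exec_start@7 write@10
I4 add r3: issue@5 deps=(3,None) exec_start@10 write@13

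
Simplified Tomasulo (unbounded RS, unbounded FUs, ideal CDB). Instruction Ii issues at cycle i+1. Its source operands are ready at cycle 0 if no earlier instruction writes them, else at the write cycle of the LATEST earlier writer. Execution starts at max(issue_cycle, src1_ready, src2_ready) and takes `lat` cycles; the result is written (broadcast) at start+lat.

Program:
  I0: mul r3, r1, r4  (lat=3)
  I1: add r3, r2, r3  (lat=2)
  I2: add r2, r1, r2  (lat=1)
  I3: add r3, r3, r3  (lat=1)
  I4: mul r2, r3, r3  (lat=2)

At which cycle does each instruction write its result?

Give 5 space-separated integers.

I0 mul r3: issue@1 deps=(None,None) exec_start@1 write@4
I1 add r3: issue@2 deps=(None,0) exec_start@4 write@6
I2 add r2: issue@3 deps=(None,None) exec_start@3 write@4
I3 add r3: issue@4 deps=(1,1) exec_start@6 write@7
I4 mul r2: issue@5 deps=(3,3) exec_start@7 write@9

Answer: 4 6 4 7 9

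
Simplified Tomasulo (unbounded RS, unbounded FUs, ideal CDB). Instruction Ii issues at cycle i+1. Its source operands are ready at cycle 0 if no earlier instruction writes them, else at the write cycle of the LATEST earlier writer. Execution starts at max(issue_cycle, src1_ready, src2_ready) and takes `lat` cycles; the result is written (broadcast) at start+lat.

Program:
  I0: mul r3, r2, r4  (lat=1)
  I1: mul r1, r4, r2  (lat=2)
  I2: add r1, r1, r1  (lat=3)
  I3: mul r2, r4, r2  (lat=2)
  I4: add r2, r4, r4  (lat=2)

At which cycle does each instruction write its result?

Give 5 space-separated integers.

I0 mul r3: issue@1 deps=(None,None) exec_start@1 write@2
I1 mul r1: issue@2 deps=(None,None) exec_start@2 write@4
I2 add r1: issue@3 deps=(1,1) exec_start@4 write@7
I3 mul r2: issue@4 deps=(None,None) exec_start@4 write@6
I4 add r2: issue@5 deps=(None,None) exec_start@5 write@7

Answer: 2 4 7 6 7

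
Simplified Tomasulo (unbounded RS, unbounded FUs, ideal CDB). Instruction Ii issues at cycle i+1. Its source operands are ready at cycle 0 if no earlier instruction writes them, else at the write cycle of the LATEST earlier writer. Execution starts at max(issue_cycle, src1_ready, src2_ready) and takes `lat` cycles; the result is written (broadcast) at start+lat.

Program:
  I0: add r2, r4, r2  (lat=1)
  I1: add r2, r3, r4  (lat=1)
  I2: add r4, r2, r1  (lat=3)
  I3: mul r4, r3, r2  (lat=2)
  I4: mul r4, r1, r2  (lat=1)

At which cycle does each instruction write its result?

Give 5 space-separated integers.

Answer: 2 3 6 6 6

Derivation:
I0 add r2: issue@1 deps=(None,None) exec_start@1 write@2
I1 add r2: issue@2 deps=(None,None) exec_start@2 write@3
I2 add r4: issue@3 deps=(1,None) exec_start@3 write@6
I3 mul r4: issue@4 deps=(None,1) exec_start@4 write@6
I4 mul r4: issue@5 deps=(None,1) exec_start@5 write@6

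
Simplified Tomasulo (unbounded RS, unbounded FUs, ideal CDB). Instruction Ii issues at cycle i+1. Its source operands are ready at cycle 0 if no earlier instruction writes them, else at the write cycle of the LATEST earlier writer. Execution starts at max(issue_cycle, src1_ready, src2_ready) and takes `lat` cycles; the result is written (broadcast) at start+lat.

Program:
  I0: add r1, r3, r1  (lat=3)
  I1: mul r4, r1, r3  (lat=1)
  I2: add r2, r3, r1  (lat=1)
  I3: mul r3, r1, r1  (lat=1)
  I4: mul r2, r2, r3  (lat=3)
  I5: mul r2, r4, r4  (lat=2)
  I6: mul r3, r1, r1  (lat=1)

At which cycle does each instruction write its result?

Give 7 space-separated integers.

I0 add r1: issue@1 deps=(None,None) exec_start@1 write@4
I1 mul r4: issue@2 deps=(0,None) exec_start@4 write@5
I2 add r2: issue@3 deps=(None,0) exec_start@4 write@5
I3 mul r3: issue@4 deps=(0,0) exec_start@4 write@5
I4 mul r2: issue@5 deps=(2,3) exec_start@5 write@8
I5 mul r2: issue@6 deps=(1,1) exec_start@6 write@8
I6 mul r3: issue@7 deps=(0,0) exec_start@7 write@8

Answer: 4 5 5 5 8 8 8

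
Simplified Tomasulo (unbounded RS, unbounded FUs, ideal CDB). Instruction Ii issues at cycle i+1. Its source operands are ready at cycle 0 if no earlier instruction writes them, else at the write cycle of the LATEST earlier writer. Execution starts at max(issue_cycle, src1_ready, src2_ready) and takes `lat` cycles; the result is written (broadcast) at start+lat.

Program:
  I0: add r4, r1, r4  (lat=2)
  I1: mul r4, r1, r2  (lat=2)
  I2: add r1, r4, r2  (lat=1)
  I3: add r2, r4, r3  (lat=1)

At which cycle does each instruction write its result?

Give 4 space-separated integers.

Answer: 3 4 5 5

Derivation:
I0 add r4: issue@1 deps=(None,None) exec_start@1 write@3
I1 mul r4: issue@2 deps=(None,None) exec_start@2 write@4
I2 add r1: issue@3 deps=(1,None) exec_start@4 write@5
I3 add r2: issue@4 deps=(1,None) exec_start@4 write@5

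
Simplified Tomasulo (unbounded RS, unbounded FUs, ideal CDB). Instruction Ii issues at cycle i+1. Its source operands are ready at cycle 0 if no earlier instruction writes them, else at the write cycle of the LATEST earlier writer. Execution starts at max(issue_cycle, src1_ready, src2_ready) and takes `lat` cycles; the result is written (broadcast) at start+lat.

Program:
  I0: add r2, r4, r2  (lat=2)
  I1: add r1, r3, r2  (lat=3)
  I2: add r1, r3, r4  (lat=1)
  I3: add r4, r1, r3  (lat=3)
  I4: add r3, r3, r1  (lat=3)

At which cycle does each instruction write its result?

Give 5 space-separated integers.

Answer: 3 6 4 7 8

Derivation:
I0 add r2: issue@1 deps=(None,None) exec_start@1 write@3
I1 add r1: issue@2 deps=(None,0) exec_start@3 write@6
I2 add r1: issue@3 deps=(None,None) exec_start@3 write@4
I3 add r4: issue@4 deps=(2,None) exec_start@4 write@7
I4 add r3: issue@5 deps=(None,2) exec_start@5 write@8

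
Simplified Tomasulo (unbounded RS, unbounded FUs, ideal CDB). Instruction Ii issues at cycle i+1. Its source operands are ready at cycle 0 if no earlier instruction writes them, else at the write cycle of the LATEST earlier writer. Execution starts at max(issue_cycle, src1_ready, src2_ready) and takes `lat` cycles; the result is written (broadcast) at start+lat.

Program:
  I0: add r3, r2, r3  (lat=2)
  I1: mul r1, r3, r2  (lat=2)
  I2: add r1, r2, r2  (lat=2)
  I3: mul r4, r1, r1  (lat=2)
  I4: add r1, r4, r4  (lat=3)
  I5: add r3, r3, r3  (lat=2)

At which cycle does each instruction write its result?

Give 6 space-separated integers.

Answer: 3 5 5 7 10 8

Derivation:
I0 add r3: issue@1 deps=(None,None) exec_start@1 write@3
I1 mul r1: issue@2 deps=(0,None) exec_start@3 write@5
I2 add r1: issue@3 deps=(None,None) exec_start@3 write@5
I3 mul r4: issue@4 deps=(2,2) exec_start@5 write@7
I4 add r1: issue@5 deps=(3,3) exec_start@7 write@10
I5 add r3: issue@6 deps=(0,0) exec_start@6 write@8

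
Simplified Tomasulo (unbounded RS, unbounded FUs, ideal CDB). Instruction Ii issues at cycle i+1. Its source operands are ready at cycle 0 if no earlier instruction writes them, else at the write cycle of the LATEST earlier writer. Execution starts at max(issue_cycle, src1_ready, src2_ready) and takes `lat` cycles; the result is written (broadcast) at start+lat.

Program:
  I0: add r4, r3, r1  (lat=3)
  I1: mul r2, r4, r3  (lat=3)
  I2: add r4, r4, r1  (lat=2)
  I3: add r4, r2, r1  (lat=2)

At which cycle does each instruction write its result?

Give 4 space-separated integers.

I0 add r4: issue@1 deps=(None,None) exec_start@1 write@4
I1 mul r2: issue@2 deps=(0,None) exec_start@4 write@7
I2 add r4: issue@3 deps=(0,None) exec_start@4 write@6
I3 add r4: issue@4 deps=(1,None) exec_start@7 write@9

Answer: 4 7 6 9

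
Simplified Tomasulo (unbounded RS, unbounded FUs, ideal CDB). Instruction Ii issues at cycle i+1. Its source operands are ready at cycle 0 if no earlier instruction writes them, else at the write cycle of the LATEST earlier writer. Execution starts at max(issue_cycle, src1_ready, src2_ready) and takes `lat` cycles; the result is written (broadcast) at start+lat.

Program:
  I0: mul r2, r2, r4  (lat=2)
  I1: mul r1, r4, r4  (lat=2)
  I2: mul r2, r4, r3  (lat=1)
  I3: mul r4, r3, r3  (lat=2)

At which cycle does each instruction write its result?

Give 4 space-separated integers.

I0 mul r2: issue@1 deps=(None,None) exec_start@1 write@3
I1 mul r1: issue@2 deps=(None,None) exec_start@2 write@4
I2 mul r2: issue@3 deps=(None,None) exec_start@3 write@4
I3 mul r4: issue@4 deps=(None,None) exec_start@4 write@6

Answer: 3 4 4 6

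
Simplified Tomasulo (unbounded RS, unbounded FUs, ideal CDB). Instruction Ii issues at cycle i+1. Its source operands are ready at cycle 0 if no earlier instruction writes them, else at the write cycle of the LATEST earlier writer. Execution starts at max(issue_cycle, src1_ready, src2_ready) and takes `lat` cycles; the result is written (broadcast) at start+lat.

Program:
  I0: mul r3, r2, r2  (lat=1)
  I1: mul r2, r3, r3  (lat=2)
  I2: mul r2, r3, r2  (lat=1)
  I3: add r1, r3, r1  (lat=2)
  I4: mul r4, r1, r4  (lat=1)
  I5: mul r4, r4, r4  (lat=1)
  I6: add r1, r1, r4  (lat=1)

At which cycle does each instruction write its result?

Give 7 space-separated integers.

Answer: 2 4 5 6 7 8 9

Derivation:
I0 mul r3: issue@1 deps=(None,None) exec_start@1 write@2
I1 mul r2: issue@2 deps=(0,0) exec_start@2 write@4
I2 mul r2: issue@3 deps=(0,1) exec_start@4 write@5
I3 add r1: issue@4 deps=(0,None) exec_start@4 write@6
I4 mul r4: issue@5 deps=(3,None) exec_start@6 write@7
I5 mul r4: issue@6 deps=(4,4) exec_start@7 write@8
I6 add r1: issue@7 deps=(3,5) exec_start@8 write@9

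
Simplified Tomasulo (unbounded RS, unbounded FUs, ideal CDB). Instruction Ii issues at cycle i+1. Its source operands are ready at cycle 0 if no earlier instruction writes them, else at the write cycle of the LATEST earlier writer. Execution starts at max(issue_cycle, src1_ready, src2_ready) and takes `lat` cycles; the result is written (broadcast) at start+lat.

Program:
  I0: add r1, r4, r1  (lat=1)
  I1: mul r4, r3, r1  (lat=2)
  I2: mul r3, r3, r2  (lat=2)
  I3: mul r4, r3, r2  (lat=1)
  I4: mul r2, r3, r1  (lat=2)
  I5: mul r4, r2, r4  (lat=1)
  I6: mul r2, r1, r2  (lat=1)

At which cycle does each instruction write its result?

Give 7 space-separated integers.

Answer: 2 4 5 6 7 8 8

Derivation:
I0 add r1: issue@1 deps=(None,None) exec_start@1 write@2
I1 mul r4: issue@2 deps=(None,0) exec_start@2 write@4
I2 mul r3: issue@3 deps=(None,None) exec_start@3 write@5
I3 mul r4: issue@4 deps=(2,None) exec_start@5 write@6
I4 mul r2: issue@5 deps=(2,0) exec_start@5 write@7
I5 mul r4: issue@6 deps=(4,3) exec_start@7 write@8
I6 mul r2: issue@7 deps=(0,4) exec_start@7 write@8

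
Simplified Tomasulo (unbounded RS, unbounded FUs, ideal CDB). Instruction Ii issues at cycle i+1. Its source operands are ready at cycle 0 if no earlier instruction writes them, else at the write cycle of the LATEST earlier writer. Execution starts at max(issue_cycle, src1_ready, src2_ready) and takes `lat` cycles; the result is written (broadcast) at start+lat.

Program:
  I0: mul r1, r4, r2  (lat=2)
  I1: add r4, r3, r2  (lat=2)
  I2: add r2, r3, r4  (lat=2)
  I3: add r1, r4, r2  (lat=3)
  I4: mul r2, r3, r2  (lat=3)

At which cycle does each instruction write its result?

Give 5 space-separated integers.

I0 mul r1: issue@1 deps=(None,None) exec_start@1 write@3
I1 add r4: issue@2 deps=(None,None) exec_start@2 write@4
I2 add r2: issue@3 deps=(None,1) exec_start@4 write@6
I3 add r1: issue@4 deps=(1,2) exec_start@6 write@9
I4 mul r2: issue@5 deps=(None,2) exec_start@6 write@9

Answer: 3 4 6 9 9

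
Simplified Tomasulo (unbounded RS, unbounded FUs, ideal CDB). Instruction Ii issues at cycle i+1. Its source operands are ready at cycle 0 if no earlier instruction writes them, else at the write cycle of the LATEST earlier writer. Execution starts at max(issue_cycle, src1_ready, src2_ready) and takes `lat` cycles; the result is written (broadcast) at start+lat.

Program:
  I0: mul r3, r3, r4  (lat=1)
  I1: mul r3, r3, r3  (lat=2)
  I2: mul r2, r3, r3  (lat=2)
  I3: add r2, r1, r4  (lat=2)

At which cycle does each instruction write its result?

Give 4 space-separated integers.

I0 mul r3: issue@1 deps=(None,None) exec_start@1 write@2
I1 mul r3: issue@2 deps=(0,0) exec_start@2 write@4
I2 mul r2: issue@3 deps=(1,1) exec_start@4 write@6
I3 add r2: issue@4 deps=(None,None) exec_start@4 write@6

Answer: 2 4 6 6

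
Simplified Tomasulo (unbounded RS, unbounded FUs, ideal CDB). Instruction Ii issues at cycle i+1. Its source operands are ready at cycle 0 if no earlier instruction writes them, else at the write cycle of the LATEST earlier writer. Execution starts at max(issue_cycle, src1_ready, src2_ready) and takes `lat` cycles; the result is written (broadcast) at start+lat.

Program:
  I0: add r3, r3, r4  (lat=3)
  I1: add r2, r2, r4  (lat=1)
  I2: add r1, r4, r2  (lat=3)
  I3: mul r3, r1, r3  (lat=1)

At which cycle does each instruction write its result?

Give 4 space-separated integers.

Answer: 4 3 6 7

Derivation:
I0 add r3: issue@1 deps=(None,None) exec_start@1 write@4
I1 add r2: issue@2 deps=(None,None) exec_start@2 write@3
I2 add r1: issue@3 deps=(None,1) exec_start@3 write@6
I3 mul r3: issue@4 deps=(2,0) exec_start@6 write@7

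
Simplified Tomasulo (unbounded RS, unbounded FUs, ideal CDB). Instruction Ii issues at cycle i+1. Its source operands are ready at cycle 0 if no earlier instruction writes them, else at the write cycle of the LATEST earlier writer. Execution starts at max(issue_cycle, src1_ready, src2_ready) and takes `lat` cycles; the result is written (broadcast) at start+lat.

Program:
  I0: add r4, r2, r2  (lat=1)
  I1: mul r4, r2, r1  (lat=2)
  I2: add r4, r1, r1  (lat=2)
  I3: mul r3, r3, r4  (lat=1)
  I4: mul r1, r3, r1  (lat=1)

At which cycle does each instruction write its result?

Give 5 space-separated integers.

I0 add r4: issue@1 deps=(None,None) exec_start@1 write@2
I1 mul r4: issue@2 deps=(None,None) exec_start@2 write@4
I2 add r4: issue@3 deps=(None,None) exec_start@3 write@5
I3 mul r3: issue@4 deps=(None,2) exec_start@5 write@6
I4 mul r1: issue@5 deps=(3,None) exec_start@6 write@7

Answer: 2 4 5 6 7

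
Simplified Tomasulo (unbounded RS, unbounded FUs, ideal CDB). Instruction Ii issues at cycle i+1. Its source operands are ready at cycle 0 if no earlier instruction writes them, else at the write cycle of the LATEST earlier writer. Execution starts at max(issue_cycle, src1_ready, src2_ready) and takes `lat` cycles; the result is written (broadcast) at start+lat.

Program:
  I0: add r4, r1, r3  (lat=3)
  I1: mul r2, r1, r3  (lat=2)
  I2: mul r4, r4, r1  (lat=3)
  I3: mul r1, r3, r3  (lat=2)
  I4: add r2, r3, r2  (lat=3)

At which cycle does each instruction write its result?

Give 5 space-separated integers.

I0 add r4: issue@1 deps=(None,None) exec_start@1 write@4
I1 mul r2: issue@2 deps=(None,None) exec_start@2 write@4
I2 mul r4: issue@3 deps=(0,None) exec_start@4 write@7
I3 mul r1: issue@4 deps=(None,None) exec_start@4 write@6
I4 add r2: issue@5 deps=(None,1) exec_start@5 write@8

Answer: 4 4 7 6 8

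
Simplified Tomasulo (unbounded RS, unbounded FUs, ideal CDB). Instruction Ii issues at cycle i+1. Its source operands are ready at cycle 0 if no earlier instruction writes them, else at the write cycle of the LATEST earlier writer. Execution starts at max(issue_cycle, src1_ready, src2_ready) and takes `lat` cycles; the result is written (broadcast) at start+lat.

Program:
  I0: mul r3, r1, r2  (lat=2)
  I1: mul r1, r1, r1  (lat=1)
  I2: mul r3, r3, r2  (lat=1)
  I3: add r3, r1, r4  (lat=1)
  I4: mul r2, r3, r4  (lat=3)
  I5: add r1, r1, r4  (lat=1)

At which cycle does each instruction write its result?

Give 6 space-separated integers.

I0 mul r3: issue@1 deps=(None,None) exec_start@1 write@3
I1 mul r1: issue@2 deps=(None,None) exec_start@2 write@3
I2 mul r3: issue@3 deps=(0,None) exec_start@3 write@4
I3 add r3: issue@4 deps=(1,None) exec_start@4 write@5
I4 mul r2: issue@5 deps=(3,None) exec_start@5 write@8
I5 add r1: issue@6 deps=(1,None) exec_start@6 write@7

Answer: 3 3 4 5 8 7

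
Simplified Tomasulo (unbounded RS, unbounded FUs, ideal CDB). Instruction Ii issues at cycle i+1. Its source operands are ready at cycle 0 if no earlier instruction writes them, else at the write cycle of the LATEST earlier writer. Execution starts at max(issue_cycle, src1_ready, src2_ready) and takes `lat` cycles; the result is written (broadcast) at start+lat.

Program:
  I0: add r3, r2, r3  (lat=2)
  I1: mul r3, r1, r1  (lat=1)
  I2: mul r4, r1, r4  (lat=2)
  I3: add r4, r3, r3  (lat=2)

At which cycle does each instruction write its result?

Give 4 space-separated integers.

Answer: 3 3 5 6

Derivation:
I0 add r3: issue@1 deps=(None,None) exec_start@1 write@3
I1 mul r3: issue@2 deps=(None,None) exec_start@2 write@3
I2 mul r4: issue@3 deps=(None,None) exec_start@3 write@5
I3 add r4: issue@4 deps=(1,1) exec_start@4 write@6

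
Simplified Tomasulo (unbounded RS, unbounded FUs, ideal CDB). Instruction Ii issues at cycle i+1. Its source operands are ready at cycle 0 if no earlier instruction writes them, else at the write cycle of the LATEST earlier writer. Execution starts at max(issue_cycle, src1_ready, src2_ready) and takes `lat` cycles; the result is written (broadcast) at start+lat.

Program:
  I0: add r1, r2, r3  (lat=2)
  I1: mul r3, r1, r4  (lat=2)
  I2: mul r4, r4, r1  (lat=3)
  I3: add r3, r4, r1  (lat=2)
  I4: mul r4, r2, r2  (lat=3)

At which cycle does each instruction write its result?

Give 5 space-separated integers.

I0 add r1: issue@1 deps=(None,None) exec_start@1 write@3
I1 mul r3: issue@2 deps=(0,None) exec_start@3 write@5
I2 mul r4: issue@3 deps=(None,0) exec_start@3 write@6
I3 add r3: issue@4 deps=(2,0) exec_start@6 write@8
I4 mul r4: issue@5 deps=(None,None) exec_start@5 write@8

Answer: 3 5 6 8 8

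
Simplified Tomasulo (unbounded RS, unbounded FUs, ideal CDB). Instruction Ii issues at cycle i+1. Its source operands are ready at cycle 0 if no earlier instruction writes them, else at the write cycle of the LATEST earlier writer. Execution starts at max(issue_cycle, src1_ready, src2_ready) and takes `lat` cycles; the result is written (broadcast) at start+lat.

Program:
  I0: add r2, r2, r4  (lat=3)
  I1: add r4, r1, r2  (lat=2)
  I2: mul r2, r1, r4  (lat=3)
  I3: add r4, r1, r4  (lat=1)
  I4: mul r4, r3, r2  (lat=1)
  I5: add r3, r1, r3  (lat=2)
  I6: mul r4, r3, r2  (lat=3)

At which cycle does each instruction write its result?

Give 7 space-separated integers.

I0 add r2: issue@1 deps=(None,None) exec_start@1 write@4
I1 add r4: issue@2 deps=(None,0) exec_start@4 write@6
I2 mul r2: issue@3 deps=(None,1) exec_start@6 write@9
I3 add r4: issue@4 deps=(None,1) exec_start@6 write@7
I4 mul r4: issue@5 deps=(None,2) exec_start@9 write@10
I5 add r3: issue@6 deps=(None,None) exec_start@6 write@8
I6 mul r4: issue@7 deps=(5,2) exec_start@9 write@12

Answer: 4 6 9 7 10 8 12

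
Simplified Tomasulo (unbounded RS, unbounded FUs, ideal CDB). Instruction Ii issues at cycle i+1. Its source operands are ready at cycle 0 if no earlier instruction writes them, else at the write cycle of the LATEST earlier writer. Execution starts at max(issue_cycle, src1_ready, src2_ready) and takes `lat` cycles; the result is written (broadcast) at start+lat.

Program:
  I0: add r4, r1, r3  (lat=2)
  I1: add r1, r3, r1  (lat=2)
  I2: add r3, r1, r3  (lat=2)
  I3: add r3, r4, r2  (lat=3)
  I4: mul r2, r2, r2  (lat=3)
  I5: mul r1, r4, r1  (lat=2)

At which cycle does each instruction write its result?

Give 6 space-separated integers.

Answer: 3 4 6 7 8 8

Derivation:
I0 add r4: issue@1 deps=(None,None) exec_start@1 write@3
I1 add r1: issue@2 deps=(None,None) exec_start@2 write@4
I2 add r3: issue@3 deps=(1,None) exec_start@4 write@6
I3 add r3: issue@4 deps=(0,None) exec_start@4 write@7
I4 mul r2: issue@5 deps=(None,None) exec_start@5 write@8
I5 mul r1: issue@6 deps=(0,1) exec_start@6 write@8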